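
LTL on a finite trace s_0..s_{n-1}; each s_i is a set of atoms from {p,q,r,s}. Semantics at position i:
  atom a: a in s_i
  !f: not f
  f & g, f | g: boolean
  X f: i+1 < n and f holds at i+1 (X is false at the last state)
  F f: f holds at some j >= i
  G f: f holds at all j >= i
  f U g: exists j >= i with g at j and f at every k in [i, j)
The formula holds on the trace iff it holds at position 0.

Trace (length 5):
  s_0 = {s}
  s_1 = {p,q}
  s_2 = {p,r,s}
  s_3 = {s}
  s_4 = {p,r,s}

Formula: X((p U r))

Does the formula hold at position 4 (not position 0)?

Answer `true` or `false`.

s_0={s}: X((p U r))=True (p U r)=False p=False r=False
s_1={p,q}: X((p U r))=True (p U r)=True p=True r=False
s_2={p,r,s}: X((p U r))=False (p U r)=True p=True r=True
s_3={s}: X((p U r))=True (p U r)=False p=False r=False
s_4={p,r,s}: X((p U r))=False (p U r)=True p=True r=True
Evaluating at position 4: result = False

Answer: false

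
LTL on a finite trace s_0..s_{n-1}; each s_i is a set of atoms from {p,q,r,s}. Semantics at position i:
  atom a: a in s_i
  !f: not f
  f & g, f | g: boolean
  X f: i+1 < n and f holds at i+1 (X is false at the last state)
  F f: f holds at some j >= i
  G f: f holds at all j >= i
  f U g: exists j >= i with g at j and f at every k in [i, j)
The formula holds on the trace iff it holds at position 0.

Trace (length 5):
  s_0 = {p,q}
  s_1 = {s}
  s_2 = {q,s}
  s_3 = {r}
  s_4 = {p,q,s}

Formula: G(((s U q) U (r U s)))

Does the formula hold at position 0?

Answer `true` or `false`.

s_0={p,q}: G(((s U q) U (r U s)))=True ((s U q) U (r U s))=True (s U q)=True s=False q=True (r U s)=False r=False
s_1={s}: G(((s U q) U (r U s)))=True ((s U q) U (r U s))=True (s U q)=True s=True q=False (r U s)=True r=False
s_2={q,s}: G(((s U q) U (r U s)))=True ((s U q) U (r U s))=True (s U q)=True s=True q=True (r U s)=True r=False
s_3={r}: G(((s U q) U (r U s)))=True ((s U q) U (r U s))=True (s U q)=False s=False q=False (r U s)=True r=True
s_4={p,q,s}: G(((s U q) U (r U s)))=True ((s U q) U (r U s))=True (s U q)=True s=True q=True (r U s)=True r=False

Answer: true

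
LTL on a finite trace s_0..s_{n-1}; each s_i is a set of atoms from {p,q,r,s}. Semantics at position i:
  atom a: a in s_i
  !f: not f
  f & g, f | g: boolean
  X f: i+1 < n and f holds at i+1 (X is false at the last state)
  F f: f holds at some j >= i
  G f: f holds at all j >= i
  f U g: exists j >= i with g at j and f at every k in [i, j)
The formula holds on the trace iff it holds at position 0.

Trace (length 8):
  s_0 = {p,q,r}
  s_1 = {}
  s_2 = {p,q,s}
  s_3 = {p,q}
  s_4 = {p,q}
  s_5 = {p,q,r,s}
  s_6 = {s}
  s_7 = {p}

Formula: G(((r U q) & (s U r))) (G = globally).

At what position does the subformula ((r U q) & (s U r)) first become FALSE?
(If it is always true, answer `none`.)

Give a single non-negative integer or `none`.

s_0={p,q,r}: ((r U q) & (s U r))=True (r U q)=True r=True q=True (s U r)=True s=False
s_1={}: ((r U q) & (s U r))=False (r U q)=False r=False q=False (s U r)=False s=False
s_2={p,q,s}: ((r U q) & (s U r))=False (r U q)=True r=False q=True (s U r)=False s=True
s_3={p,q}: ((r U q) & (s U r))=False (r U q)=True r=False q=True (s U r)=False s=False
s_4={p,q}: ((r U q) & (s U r))=False (r U q)=True r=False q=True (s U r)=False s=False
s_5={p,q,r,s}: ((r U q) & (s U r))=True (r U q)=True r=True q=True (s U r)=True s=True
s_6={s}: ((r U q) & (s U r))=False (r U q)=False r=False q=False (s U r)=False s=True
s_7={p}: ((r U q) & (s U r))=False (r U q)=False r=False q=False (s U r)=False s=False
G(((r U q) & (s U r))) holds globally = False
First violation at position 1.

Answer: 1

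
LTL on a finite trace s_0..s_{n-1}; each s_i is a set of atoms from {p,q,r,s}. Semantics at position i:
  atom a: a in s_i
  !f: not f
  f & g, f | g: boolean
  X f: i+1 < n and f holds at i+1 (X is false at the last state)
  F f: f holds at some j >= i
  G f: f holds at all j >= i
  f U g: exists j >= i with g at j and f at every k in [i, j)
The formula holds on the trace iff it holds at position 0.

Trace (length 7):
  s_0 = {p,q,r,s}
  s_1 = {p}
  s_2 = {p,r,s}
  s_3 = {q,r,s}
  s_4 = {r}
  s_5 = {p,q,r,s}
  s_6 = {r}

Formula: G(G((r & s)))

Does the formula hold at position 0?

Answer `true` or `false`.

Answer: false

Derivation:
s_0={p,q,r,s}: G(G((r & s)))=False G((r & s))=False (r & s)=True r=True s=True
s_1={p}: G(G((r & s)))=False G((r & s))=False (r & s)=False r=False s=False
s_2={p,r,s}: G(G((r & s)))=False G((r & s))=False (r & s)=True r=True s=True
s_3={q,r,s}: G(G((r & s)))=False G((r & s))=False (r & s)=True r=True s=True
s_4={r}: G(G((r & s)))=False G((r & s))=False (r & s)=False r=True s=False
s_5={p,q,r,s}: G(G((r & s)))=False G((r & s))=False (r & s)=True r=True s=True
s_6={r}: G(G((r & s)))=False G((r & s))=False (r & s)=False r=True s=False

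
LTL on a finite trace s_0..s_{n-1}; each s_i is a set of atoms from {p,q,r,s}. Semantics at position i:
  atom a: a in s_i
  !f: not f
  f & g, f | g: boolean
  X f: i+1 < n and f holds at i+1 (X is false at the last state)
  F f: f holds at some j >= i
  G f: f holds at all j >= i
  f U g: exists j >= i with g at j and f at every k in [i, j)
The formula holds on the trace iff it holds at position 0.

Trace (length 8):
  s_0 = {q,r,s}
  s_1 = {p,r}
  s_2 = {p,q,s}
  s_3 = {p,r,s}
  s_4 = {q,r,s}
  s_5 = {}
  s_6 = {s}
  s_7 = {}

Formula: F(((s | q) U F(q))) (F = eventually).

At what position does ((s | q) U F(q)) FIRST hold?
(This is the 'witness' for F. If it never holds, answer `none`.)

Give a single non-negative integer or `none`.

s_0={q,r,s}: ((s | q) U F(q))=True (s | q)=True s=True q=True F(q)=True
s_1={p,r}: ((s | q) U F(q))=True (s | q)=False s=False q=False F(q)=True
s_2={p,q,s}: ((s | q) U F(q))=True (s | q)=True s=True q=True F(q)=True
s_3={p,r,s}: ((s | q) U F(q))=True (s | q)=True s=True q=False F(q)=True
s_4={q,r,s}: ((s | q) U F(q))=True (s | q)=True s=True q=True F(q)=True
s_5={}: ((s | q) U F(q))=False (s | q)=False s=False q=False F(q)=False
s_6={s}: ((s | q) U F(q))=False (s | q)=True s=True q=False F(q)=False
s_7={}: ((s | q) U F(q))=False (s | q)=False s=False q=False F(q)=False
F(((s | q) U F(q))) holds; first witness at position 0.

Answer: 0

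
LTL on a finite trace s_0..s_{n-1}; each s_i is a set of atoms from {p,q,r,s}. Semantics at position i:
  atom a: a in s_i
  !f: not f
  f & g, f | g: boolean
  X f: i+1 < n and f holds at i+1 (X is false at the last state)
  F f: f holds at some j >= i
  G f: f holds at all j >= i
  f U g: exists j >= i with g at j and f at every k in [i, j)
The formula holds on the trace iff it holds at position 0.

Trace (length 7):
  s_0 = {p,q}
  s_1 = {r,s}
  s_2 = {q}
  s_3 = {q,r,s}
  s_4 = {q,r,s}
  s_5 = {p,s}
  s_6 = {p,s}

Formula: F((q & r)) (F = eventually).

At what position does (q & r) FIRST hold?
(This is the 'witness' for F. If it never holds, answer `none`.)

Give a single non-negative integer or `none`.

Answer: 3

Derivation:
s_0={p,q}: (q & r)=False q=True r=False
s_1={r,s}: (q & r)=False q=False r=True
s_2={q}: (q & r)=False q=True r=False
s_3={q,r,s}: (q & r)=True q=True r=True
s_4={q,r,s}: (q & r)=True q=True r=True
s_5={p,s}: (q & r)=False q=False r=False
s_6={p,s}: (q & r)=False q=False r=False
F((q & r)) holds; first witness at position 3.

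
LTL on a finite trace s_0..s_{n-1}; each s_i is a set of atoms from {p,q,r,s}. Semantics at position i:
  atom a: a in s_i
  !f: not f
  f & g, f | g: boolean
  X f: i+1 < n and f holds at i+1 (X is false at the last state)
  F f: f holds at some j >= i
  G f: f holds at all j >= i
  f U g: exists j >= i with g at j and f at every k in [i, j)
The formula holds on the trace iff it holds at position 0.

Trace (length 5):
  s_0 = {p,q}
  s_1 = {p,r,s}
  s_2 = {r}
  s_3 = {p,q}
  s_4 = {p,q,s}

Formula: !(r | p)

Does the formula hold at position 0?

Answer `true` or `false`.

Answer: false

Derivation:
s_0={p,q}: !(r | p)=False (r | p)=True r=False p=True
s_1={p,r,s}: !(r | p)=False (r | p)=True r=True p=True
s_2={r}: !(r | p)=False (r | p)=True r=True p=False
s_3={p,q}: !(r | p)=False (r | p)=True r=False p=True
s_4={p,q,s}: !(r | p)=False (r | p)=True r=False p=True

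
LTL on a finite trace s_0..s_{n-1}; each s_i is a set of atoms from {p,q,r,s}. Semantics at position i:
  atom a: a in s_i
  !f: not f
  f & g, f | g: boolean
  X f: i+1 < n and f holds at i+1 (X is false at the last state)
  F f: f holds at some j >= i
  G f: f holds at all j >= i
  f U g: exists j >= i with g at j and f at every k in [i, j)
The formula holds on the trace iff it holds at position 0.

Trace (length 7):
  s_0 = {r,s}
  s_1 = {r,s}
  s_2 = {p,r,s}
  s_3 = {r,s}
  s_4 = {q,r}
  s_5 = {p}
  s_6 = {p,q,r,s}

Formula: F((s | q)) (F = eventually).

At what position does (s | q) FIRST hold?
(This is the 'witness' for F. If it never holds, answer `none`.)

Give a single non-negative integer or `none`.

s_0={r,s}: (s | q)=True s=True q=False
s_1={r,s}: (s | q)=True s=True q=False
s_2={p,r,s}: (s | q)=True s=True q=False
s_3={r,s}: (s | q)=True s=True q=False
s_4={q,r}: (s | q)=True s=False q=True
s_5={p}: (s | q)=False s=False q=False
s_6={p,q,r,s}: (s | q)=True s=True q=True
F((s | q)) holds; first witness at position 0.

Answer: 0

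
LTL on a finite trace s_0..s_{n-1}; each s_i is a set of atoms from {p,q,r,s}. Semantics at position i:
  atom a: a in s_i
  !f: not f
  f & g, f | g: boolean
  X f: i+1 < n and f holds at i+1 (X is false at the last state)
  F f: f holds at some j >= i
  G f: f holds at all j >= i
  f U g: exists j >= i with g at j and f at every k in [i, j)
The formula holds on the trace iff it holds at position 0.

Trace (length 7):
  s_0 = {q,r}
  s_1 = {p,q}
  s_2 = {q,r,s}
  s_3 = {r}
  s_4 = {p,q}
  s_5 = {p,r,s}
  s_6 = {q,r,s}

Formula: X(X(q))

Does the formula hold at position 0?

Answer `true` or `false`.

s_0={q,r}: X(X(q))=True X(q)=True q=True
s_1={p,q}: X(X(q))=False X(q)=True q=True
s_2={q,r,s}: X(X(q))=True X(q)=False q=True
s_3={r}: X(X(q))=False X(q)=True q=False
s_4={p,q}: X(X(q))=True X(q)=False q=True
s_5={p,r,s}: X(X(q))=False X(q)=True q=False
s_6={q,r,s}: X(X(q))=False X(q)=False q=True

Answer: true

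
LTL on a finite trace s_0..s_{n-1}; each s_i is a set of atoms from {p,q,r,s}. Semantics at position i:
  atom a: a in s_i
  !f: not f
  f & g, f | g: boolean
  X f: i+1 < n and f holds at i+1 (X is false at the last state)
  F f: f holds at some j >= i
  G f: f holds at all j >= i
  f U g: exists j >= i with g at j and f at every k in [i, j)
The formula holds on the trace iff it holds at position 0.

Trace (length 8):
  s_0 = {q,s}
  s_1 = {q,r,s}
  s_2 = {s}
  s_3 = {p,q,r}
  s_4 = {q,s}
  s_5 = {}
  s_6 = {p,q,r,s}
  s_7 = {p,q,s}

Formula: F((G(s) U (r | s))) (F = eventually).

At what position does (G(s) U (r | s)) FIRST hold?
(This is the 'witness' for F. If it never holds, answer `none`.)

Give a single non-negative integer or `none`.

s_0={q,s}: (G(s) U (r | s))=True G(s)=False s=True (r | s)=True r=False
s_1={q,r,s}: (G(s) U (r | s))=True G(s)=False s=True (r | s)=True r=True
s_2={s}: (G(s) U (r | s))=True G(s)=False s=True (r | s)=True r=False
s_3={p,q,r}: (G(s) U (r | s))=True G(s)=False s=False (r | s)=True r=True
s_4={q,s}: (G(s) U (r | s))=True G(s)=False s=True (r | s)=True r=False
s_5={}: (G(s) U (r | s))=False G(s)=False s=False (r | s)=False r=False
s_6={p,q,r,s}: (G(s) U (r | s))=True G(s)=True s=True (r | s)=True r=True
s_7={p,q,s}: (G(s) U (r | s))=True G(s)=True s=True (r | s)=True r=False
F((G(s) U (r | s))) holds; first witness at position 0.

Answer: 0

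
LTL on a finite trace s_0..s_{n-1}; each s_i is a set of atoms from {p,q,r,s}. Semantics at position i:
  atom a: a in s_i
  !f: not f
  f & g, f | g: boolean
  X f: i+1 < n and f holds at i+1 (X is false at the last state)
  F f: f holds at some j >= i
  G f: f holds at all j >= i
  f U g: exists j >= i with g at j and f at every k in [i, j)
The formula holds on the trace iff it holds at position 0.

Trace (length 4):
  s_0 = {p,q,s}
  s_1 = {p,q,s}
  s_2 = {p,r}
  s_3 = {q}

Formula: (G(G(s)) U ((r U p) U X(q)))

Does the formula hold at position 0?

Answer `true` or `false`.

Answer: true

Derivation:
s_0={p,q,s}: (G(G(s)) U ((r U p) U X(q)))=True G(G(s))=False G(s)=False s=True ((r U p) U X(q))=True (r U p)=True r=False p=True X(q)=True q=True
s_1={p,q,s}: (G(G(s)) U ((r U p) U X(q)))=True G(G(s))=False G(s)=False s=True ((r U p) U X(q))=True (r U p)=True r=False p=True X(q)=False q=True
s_2={p,r}: (G(G(s)) U ((r U p) U X(q)))=True G(G(s))=False G(s)=False s=False ((r U p) U X(q))=True (r U p)=True r=True p=True X(q)=True q=False
s_3={q}: (G(G(s)) U ((r U p) U X(q)))=False G(G(s))=False G(s)=False s=False ((r U p) U X(q))=False (r U p)=False r=False p=False X(q)=False q=True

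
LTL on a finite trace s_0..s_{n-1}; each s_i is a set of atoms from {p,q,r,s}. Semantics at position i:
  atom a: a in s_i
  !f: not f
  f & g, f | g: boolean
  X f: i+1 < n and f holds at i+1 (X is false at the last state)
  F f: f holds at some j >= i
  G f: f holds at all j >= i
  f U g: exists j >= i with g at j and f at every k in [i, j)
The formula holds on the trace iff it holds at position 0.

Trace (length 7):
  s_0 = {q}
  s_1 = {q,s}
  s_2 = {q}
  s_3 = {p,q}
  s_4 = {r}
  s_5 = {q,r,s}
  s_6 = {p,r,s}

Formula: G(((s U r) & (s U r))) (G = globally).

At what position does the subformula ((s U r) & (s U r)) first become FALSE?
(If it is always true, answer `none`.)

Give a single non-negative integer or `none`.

Answer: 0

Derivation:
s_0={q}: ((s U r) & (s U r))=False (s U r)=False s=False r=False
s_1={q,s}: ((s U r) & (s U r))=False (s U r)=False s=True r=False
s_2={q}: ((s U r) & (s U r))=False (s U r)=False s=False r=False
s_3={p,q}: ((s U r) & (s U r))=False (s U r)=False s=False r=False
s_4={r}: ((s U r) & (s U r))=True (s U r)=True s=False r=True
s_5={q,r,s}: ((s U r) & (s U r))=True (s U r)=True s=True r=True
s_6={p,r,s}: ((s U r) & (s U r))=True (s U r)=True s=True r=True
G(((s U r) & (s U r))) holds globally = False
First violation at position 0.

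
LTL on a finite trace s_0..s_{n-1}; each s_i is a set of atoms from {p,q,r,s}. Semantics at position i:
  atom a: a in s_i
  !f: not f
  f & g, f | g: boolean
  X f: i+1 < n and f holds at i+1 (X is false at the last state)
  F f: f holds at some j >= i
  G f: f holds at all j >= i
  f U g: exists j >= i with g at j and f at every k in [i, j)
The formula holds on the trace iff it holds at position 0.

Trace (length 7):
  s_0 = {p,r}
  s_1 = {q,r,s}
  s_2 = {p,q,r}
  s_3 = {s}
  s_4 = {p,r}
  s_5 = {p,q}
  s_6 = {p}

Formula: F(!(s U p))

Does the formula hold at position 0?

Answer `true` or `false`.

s_0={p,r}: F(!(s U p))=False !(s U p)=False (s U p)=True s=False p=True
s_1={q,r,s}: F(!(s U p))=False !(s U p)=False (s U p)=True s=True p=False
s_2={p,q,r}: F(!(s U p))=False !(s U p)=False (s U p)=True s=False p=True
s_3={s}: F(!(s U p))=False !(s U p)=False (s U p)=True s=True p=False
s_4={p,r}: F(!(s U p))=False !(s U p)=False (s U p)=True s=False p=True
s_5={p,q}: F(!(s U p))=False !(s U p)=False (s U p)=True s=False p=True
s_6={p}: F(!(s U p))=False !(s U p)=False (s U p)=True s=False p=True

Answer: false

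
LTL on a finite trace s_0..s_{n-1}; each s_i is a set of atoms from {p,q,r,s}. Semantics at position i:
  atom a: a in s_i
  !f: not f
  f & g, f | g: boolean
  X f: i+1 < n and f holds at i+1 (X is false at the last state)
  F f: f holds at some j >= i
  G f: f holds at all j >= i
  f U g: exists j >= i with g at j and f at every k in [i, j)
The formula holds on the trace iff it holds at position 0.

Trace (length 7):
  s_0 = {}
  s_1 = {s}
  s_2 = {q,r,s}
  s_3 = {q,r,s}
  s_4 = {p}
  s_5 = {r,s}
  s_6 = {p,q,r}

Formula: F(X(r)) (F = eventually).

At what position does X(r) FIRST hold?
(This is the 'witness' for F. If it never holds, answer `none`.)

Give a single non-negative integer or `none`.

s_0={}: X(r)=False r=False
s_1={s}: X(r)=True r=False
s_2={q,r,s}: X(r)=True r=True
s_3={q,r,s}: X(r)=False r=True
s_4={p}: X(r)=True r=False
s_5={r,s}: X(r)=True r=True
s_6={p,q,r}: X(r)=False r=True
F(X(r)) holds; first witness at position 1.

Answer: 1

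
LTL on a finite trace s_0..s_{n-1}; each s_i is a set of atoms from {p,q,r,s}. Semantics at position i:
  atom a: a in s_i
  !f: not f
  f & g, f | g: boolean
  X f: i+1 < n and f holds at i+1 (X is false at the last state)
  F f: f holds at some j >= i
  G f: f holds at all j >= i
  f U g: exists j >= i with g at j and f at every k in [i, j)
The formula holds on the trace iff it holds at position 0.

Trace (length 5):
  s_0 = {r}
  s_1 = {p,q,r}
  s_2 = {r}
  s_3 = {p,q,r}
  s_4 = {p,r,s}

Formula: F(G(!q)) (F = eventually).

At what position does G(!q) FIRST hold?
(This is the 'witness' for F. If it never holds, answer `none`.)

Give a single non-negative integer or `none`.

Answer: 4

Derivation:
s_0={r}: G(!q)=False !q=True q=False
s_1={p,q,r}: G(!q)=False !q=False q=True
s_2={r}: G(!q)=False !q=True q=False
s_3={p,q,r}: G(!q)=False !q=False q=True
s_4={p,r,s}: G(!q)=True !q=True q=False
F(G(!q)) holds; first witness at position 4.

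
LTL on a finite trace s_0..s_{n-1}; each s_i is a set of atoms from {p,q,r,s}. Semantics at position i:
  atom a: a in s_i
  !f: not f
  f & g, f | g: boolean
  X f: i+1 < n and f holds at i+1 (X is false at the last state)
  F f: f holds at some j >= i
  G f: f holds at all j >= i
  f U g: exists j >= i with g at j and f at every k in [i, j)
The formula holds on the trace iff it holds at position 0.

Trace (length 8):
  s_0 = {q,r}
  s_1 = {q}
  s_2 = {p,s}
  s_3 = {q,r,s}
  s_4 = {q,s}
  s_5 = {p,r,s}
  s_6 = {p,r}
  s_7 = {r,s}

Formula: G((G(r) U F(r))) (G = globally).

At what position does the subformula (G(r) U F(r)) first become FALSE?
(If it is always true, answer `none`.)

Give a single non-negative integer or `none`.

Answer: none

Derivation:
s_0={q,r}: (G(r) U F(r))=True G(r)=False r=True F(r)=True
s_1={q}: (G(r) U F(r))=True G(r)=False r=False F(r)=True
s_2={p,s}: (G(r) U F(r))=True G(r)=False r=False F(r)=True
s_3={q,r,s}: (G(r) U F(r))=True G(r)=False r=True F(r)=True
s_4={q,s}: (G(r) U F(r))=True G(r)=False r=False F(r)=True
s_5={p,r,s}: (G(r) U F(r))=True G(r)=True r=True F(r)=True
s_6={p,r}: (G(r) U F(r))=True G(r)=True r=True F(r)=True
s_7={r,s}: (G(r) U F(r))=True G(r)=True r=True F(r)=True
G((G(r) U F(r))) holds globally = True
No violation — formula holds at every position.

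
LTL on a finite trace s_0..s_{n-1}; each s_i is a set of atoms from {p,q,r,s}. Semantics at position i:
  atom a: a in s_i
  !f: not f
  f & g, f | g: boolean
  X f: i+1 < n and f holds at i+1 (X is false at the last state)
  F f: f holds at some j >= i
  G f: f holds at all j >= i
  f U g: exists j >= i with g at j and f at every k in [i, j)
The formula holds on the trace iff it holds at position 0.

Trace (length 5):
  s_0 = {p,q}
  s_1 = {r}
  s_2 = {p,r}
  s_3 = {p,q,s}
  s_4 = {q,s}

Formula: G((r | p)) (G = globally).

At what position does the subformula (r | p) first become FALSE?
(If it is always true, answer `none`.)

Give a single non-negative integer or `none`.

Answer: 4

Derivation:
s_0={p,q}: (r | p)=True r=False p=True
s_1={r}: (r | p)=True r=True p=False
s_2={p,r}: (r | p)=True r=True p=True
s_3={p,q,s}: (r | p)=True r=False p=True
s_4={q,s}: (r | p)=False r=False p=False
G((r | p)) holds globally = False
First violation at position 4.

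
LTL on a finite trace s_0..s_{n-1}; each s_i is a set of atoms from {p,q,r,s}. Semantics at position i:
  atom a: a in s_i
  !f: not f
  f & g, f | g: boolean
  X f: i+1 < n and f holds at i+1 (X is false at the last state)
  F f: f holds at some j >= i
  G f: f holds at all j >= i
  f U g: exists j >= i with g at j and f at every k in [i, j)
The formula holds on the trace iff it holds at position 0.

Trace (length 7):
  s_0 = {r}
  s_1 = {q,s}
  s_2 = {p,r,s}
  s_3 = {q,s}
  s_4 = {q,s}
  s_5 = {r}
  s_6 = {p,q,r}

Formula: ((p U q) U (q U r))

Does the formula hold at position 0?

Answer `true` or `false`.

s_0={r}: ((p U q) U (q U r))=True (p U q)=False p=False q=False (q U r)=True r=True
s_1={q,s}: ((p U q) U (q U r))=True (p U q)=True p=False q=True (q U r)=True r=False
s_2={p,r,s}: ((p U q) U (q U r))=True (p U q)=True p=True q=False (q U r)=True r=True
s_3={q,s}: ((p U q) U (q U r))=True (p U q)=True p=False q=True (q U r)=True r=False
s_4={q,s}: ((p U q) U (q U r))=True (p U q)=True p=False q=True (q U r)=True r=False
s_5={r}: ((p U q) U (q U r))=True (p U q)=False p=False q=False (q U r)=True r=True
s_6={p,q,r}: ((p U q) U (q U r))=True (p U q)=True p=True q=True (q U r)=True r=True

Answer: true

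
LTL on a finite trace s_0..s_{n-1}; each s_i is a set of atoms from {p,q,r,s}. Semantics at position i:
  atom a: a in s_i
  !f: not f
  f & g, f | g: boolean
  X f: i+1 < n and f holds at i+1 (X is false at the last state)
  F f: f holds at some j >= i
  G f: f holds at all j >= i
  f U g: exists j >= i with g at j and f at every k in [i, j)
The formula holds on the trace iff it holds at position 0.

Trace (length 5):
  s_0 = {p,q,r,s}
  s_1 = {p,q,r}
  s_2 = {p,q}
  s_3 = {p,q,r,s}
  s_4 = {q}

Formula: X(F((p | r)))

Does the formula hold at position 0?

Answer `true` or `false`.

Answer: true

Derivation:
s_0={p,q,r,s}: X(F((p | r)))=True F((p | r))=True (p | r)=True p=True r=True
s_1={p,q,r}: X(F((p | r)))=True F((p | r))=True (p | r)=True p=True r=True
s_2={p,q}: X(F((p | r)))=True F((p | r))=True (p | r)=True p=True r=False
s_3={p,q,r,s}: X(F((p | r)))=False F((p | r))=True (p | r)=True p=True r=True
s_4={q}: X(F((p | r)))=False F((p | r))=False (p | r)=False p=False r=False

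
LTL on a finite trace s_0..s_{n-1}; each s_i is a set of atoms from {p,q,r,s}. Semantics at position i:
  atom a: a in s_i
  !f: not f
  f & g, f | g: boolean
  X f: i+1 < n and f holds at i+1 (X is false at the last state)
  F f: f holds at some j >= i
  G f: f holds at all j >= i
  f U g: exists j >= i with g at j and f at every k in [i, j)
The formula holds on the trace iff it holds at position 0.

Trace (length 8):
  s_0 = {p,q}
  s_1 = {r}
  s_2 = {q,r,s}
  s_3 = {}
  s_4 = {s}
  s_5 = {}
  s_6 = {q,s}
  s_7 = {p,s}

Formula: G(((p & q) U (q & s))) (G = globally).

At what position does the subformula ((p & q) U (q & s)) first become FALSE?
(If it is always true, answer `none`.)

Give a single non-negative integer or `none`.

s_0={p,q}: ((p & q) U (q & s))=False (p & q)=True p=True q=True (q & s)=False s=False
s_1={r}: ((p & q) U (q & s))=False (p & q)=False p=False q=False (q & s)=False s=False
s_2={q,r,s}: ((p & q) U (q & s))=True (p & q)=False p=False q=True (q & s)=True s=True
s_3={}: ((p & q) U (q & s))=False (p & q)=False p=False q=False (q & s)=False s=False
s_4={s}: ((p & q) U (q & s))=False (p & q)=False p=False q=False (q & s)=False s=True
s_5={}: ((p & q) U (q & s))=False (p & q)=False p=False q=False (q & s)=False s=False
s_6={q,s}: ((p & q) U (q & s))=True (p & q)=False p=False q=True (q & s)=True s=True
s_7={p,s}: ((p & q) U (q & s))=False (p & q)=False p=True q=False (q & s)=False s=True
G(((p & q) U (q & s))) holds globally = False
First violation at position 0.

Answer: 0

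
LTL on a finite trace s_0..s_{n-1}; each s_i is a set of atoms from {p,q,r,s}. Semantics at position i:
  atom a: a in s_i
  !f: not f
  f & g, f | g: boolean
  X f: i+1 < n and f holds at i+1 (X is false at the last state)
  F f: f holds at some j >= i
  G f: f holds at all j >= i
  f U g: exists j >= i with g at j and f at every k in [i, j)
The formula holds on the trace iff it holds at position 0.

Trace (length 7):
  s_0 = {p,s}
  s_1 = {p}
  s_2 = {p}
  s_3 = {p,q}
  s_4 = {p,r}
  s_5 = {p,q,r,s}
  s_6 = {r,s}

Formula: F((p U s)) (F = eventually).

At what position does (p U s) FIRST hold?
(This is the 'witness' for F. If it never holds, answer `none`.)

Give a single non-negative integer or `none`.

s_0={p,s}: (p U s)=True p=True s=True
s_1={p}: (p U s)=True p=True s=False
s_2={p}: (p U s)=True p=True s=False
s_3={p,q}: (p U s)=True p=True s=False
s_4={p,r}: (p U s)=True p=True s=False
s_5={p,q,r,s}: (p U s)=True p=True s=True
s_6={r,s}: (p U s)=True p=False s=True
F((p U s)) holds; first witness at position 0.

Answer: 0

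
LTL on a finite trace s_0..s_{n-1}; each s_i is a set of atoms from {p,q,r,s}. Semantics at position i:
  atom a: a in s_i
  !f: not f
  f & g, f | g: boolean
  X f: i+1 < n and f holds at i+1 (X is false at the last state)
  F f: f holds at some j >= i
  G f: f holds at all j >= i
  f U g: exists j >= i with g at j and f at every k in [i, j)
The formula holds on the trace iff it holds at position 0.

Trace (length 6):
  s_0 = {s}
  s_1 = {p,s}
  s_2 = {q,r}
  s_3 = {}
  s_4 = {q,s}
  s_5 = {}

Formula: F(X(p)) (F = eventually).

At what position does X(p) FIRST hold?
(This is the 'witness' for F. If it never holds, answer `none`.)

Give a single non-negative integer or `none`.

s_0={s}: X(p)=True p=False
s_1={p,s}: X(p)=False p=True
s_2={q,r}: X(p)=False p=False
s_3={}: X(p)=False p=False
s_4={q,s}: X(p)=False p=False
s_5={}: X(p)=False p=False
F(X(p)) holds; first witness at position 0.

Answer: 0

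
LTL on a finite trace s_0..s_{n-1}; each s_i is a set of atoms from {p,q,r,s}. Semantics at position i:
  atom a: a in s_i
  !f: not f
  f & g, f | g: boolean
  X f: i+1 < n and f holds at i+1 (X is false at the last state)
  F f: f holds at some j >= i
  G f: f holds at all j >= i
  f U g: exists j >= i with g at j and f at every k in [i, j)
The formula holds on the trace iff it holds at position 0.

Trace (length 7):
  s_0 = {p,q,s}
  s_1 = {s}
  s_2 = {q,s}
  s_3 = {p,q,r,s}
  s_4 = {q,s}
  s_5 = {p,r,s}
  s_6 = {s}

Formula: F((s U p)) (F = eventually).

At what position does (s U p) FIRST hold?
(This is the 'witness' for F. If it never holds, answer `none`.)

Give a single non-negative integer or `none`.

s_0={p,q,s}: (s U p)=True s=True p=True
s_1={s}: (s U p)=True s=True p=False
s_2={q,s}: (s U p)=True s=True p=False
s_3={p,q,r,s}: (s U p)=True s=True p=True
s_4={q,s}: (s U p)=True s=True p=False
s_5={p,r,s}: (s U p)=True s=True p=True
s_6={s}: (s U p)=False s=True p=False
F((s U p)) holds; first witness at position 0.

Answer: 0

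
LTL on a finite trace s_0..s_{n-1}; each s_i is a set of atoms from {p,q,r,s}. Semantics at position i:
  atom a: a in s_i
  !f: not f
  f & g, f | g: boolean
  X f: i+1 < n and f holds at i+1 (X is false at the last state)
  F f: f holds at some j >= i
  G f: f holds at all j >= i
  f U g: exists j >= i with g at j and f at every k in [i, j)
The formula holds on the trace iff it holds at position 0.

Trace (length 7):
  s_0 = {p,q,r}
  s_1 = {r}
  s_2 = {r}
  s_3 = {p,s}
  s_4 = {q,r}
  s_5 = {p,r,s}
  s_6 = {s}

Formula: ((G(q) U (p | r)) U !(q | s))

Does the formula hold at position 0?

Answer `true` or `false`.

Answer: true

Derivation:
s_0={p,q,r}: ((G(q) U (p | r)) U !(q | s))=True (G(q) U (p | r))=True G(q)=False q=True (p | r)=True p=True r=True !(q | s)=False (q | s)=True s=False
s_1={r}: ((G(q) U (p | r)) U !(q | s))=True (G(q) U (p | r))=True G(q)=False q=False (p | r)=True p=False r=True !(q | s)=True (q | s)=False s=False
s_2={r}: ((G(q) U (p | r)) U !(q | s))=True (G(q) U (p | r))=True G(q)=False q=False (p | r)=True p=False r=True !(q | s)=True (q | s)=False s=False
s_3={p,s}: ((G(q) U (p | r)) U !(q | s))=False (G(q) U (p | r))=True G(q)=False q=False (p | r)=True p=True r=False !(q | s)=False (q | s)=True s=True
s_4={q,r}: ((G(q) U (p | r)) U !(q | s))=False (G(q) U (p | r))=True G(q)=False q=True (p | r)=True p=False r=True !(q | s)=False (q | s)=True s=False
s_5={p,r,s}: ((G(q) U (p | r)) U !(q | s))=False (G(q) U (p | r))=True G(q)=False q=False (p | r)=True p=True r=True !(q | s)=False (q | s)=True s=True
s_6={s}: ((G(q) U (p | r)) U !(q | s))=False (G(q) U (p | r))=False G(q)=False q=False (p | r)=False p=False r=False !(q | s)=False (q | s)=True s=True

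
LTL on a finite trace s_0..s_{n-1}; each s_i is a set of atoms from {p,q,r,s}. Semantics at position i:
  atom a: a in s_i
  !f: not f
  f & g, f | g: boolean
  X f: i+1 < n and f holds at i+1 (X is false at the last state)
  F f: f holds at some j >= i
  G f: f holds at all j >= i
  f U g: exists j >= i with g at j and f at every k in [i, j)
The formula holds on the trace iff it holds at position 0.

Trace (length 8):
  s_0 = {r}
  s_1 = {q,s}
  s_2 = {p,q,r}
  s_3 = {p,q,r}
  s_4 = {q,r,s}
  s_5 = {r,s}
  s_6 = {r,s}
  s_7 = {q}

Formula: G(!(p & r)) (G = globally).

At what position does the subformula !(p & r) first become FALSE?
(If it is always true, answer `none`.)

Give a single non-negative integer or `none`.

Answer: 2

Derivation:
s_0={r}: !(p & r)=True (p & r)=False p=False r=True
s_1={q,s}: !(p & r)=True (p & r)=False p=False r=False
s_2={p,q,r}: !(p & r)=False (p & r)=True p=True r=True
s_3={p,q,r}: !(p & r)=False (p & r)=True p=True r=True
s_4={q,r,s}: !(p & r)=True (p & r)=False p=False r=True
s_5={r,s}: !(p & r)=True (p & r)=False p=False r=True
s_6={r,s}: !(p & r)=True (p & r)=False p=False r=True
s_7={q}: !(p & r)=True (p & r)=False p=False r=False
G(!(p & r)) holds globally = False
First violation at position 2.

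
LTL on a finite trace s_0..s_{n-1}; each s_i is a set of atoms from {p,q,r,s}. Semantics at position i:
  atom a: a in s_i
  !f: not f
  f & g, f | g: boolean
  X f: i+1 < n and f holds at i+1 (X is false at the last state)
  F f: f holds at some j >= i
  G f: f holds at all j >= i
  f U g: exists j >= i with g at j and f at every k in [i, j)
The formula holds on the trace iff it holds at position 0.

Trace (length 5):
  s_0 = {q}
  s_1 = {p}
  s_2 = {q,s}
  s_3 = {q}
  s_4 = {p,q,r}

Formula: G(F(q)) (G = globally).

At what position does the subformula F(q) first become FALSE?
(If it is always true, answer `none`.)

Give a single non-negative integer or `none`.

Answer: none

Derivation:
s_0={q}: F(q)=True q=True
s_1={p}: F(q)=True q=False
s_2={q,s}: F(q)=True q=True
s_3={q}: F(q)=True q=True
s_4={p,q,r}: F(q)=True q=True
G(F(q)) holds globally = True
No violation — formula holds at every position.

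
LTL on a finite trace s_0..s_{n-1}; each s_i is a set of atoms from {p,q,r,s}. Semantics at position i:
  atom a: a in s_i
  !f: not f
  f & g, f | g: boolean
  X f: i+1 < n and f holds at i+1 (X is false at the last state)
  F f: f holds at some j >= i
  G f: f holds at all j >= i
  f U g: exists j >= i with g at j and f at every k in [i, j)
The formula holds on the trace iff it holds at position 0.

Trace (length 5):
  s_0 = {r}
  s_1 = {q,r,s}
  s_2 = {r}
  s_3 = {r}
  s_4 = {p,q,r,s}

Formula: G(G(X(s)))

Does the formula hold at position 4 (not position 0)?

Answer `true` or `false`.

Answer: false

Derivation:
s_0={r}: G(G(X(s)))=False G(X(s))=False X(s)=True s=False
s_1={q,r,s}: G(G(X(s)))=False G(X(s))=False X(s)=False s=True
s_2={r}: G(G(X(s)))=False G(X(s))=False X(s)=False s=False
s_3={r}: G(G(X(s)))=False G(X(s))=False X(s)=True s=False
s_4={p,q,r,s}: G(G(X(s)))=False G(X(s))=False X(s)=False s=True
Evaluating at position 4: result = False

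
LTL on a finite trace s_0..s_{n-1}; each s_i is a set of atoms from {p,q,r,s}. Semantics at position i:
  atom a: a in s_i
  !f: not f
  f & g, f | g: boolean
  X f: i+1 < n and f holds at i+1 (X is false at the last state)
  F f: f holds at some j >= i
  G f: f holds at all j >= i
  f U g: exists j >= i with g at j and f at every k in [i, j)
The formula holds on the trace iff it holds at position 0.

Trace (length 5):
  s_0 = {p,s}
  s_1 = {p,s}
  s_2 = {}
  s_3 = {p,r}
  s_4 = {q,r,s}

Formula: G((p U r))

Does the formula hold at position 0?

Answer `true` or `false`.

s_0={p,s}: G((p U r))=False (p U r)=False p=True r=False
s_1={p,s}: G((p U r))=False (p U r)=False p=True r=False
s_2={}: G((p U r))=False (p U r)=False p=False r=False
s_3={p,r}: G((p U r))=True (p U r)=True p=True r=True
s_4={q,r,s}: G((p U r))=True (p U r)=True p=False r=True

Answer: false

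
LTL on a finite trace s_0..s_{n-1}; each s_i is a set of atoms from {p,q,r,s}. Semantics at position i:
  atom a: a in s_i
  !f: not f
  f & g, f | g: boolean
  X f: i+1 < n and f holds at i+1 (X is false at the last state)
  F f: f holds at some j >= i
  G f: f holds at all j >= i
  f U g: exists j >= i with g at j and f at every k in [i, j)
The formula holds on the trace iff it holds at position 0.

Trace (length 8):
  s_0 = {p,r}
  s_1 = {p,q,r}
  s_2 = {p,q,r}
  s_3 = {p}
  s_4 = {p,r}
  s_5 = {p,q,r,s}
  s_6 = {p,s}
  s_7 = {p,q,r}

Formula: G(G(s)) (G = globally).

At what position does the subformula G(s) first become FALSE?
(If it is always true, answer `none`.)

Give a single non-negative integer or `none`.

Answer: 0

Derivation:
s_0={p,r}: G(s)=False s=False
s_1={p,q,r}: G(s)=False s=False
s_2={p,q,r}: G(s)=False s=False
s_3={p}: G(s)=False s=False
s_4={p,r}: G(s)=False s=False
s_5={p,q,r,s}: G(s)=False s=True
s_6={p,s}: G(s)=False s=True
s_7={p,q,r}: G(s)=False s=False
G(G(s)) holds globally = False
First violation at position 0.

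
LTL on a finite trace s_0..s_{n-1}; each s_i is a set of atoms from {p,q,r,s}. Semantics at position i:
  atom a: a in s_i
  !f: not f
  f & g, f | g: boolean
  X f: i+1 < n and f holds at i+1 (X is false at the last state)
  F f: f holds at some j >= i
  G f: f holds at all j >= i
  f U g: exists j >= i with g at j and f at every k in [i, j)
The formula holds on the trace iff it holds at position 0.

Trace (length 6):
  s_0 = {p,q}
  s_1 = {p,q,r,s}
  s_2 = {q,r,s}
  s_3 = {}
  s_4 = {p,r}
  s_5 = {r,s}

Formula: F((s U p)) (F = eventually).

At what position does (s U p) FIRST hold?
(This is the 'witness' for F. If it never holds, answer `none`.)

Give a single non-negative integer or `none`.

Answer: 0

Derivation:
s_0={p,q}: (s U p)=True s=False p=True
s_1={p,q,r,s}: (s U p)=True s=True p=True
s_2={q,r,s}: (s U p)=False s=True p=False
s_3={}: (s U p)=False s=False p=False
s_4={p,r}: (s U p)=True s=False p=True
s_5={r,s}: (s U p)=False s=True p=False
F((s U p)) holds; first witness at position 0.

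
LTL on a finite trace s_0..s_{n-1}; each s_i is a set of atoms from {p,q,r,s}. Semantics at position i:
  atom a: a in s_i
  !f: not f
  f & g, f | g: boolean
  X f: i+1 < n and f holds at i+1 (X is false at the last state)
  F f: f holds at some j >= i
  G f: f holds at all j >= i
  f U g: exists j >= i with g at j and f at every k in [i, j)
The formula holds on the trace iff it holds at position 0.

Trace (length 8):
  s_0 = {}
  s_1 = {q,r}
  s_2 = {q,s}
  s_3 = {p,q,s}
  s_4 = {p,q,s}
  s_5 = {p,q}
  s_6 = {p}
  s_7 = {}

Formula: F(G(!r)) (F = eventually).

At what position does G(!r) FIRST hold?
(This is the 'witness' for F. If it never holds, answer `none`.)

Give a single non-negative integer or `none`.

s_0={}: G(!r)=False !r=True r=False
s_1={q,r}: G(!r)=False !r=False r=True
s_2={q,s}: G(!r)=True !r=True r=False
s_3={p,q,s}: G(!r)=True !r=True r=False
s_4={p,q,s}: G(!r)=True !r=True r=False
s_5={p,q}: G(!r)=True !r=True r=False
s_6={p}: G(!r)=True !r=True r=False
s_7={}: G(!r)=True !r=True r=False
F(G(!r)) holds; first witness at position 2.

Answer: 2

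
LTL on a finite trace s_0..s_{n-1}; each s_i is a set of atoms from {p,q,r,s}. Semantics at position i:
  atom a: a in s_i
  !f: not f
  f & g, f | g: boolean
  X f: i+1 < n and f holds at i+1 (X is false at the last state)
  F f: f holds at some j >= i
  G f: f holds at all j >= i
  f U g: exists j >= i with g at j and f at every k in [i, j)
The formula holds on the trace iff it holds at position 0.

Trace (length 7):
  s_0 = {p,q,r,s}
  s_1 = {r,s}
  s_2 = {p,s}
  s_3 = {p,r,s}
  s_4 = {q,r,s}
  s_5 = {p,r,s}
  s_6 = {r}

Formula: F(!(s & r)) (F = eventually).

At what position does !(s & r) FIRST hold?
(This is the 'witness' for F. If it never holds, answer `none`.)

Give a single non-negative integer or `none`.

s_0={p,q,r,s}: !(s & r)=False (s & r)=True s=True r=True
s_1={r,s}: !(s & r)=False (s & r)=True s=True r=True
s_2={p,s}: !(s & r)=True (s & r)=False s=True r=False
s_3={p,r,s}: !(s & r)=False (s & r)=True s=True r=True
s_4={q,r,s}: !(s & r)=False (s & r)=True s=True r=True
s_5={p,r,s}: !(s & r)=False (s & r)=True s=True r=True
s_6={r}: !(s & r)=True (s & r)=False s=False r=True
F(!(s & r)) holds; first witness at position 2.

Answer: 2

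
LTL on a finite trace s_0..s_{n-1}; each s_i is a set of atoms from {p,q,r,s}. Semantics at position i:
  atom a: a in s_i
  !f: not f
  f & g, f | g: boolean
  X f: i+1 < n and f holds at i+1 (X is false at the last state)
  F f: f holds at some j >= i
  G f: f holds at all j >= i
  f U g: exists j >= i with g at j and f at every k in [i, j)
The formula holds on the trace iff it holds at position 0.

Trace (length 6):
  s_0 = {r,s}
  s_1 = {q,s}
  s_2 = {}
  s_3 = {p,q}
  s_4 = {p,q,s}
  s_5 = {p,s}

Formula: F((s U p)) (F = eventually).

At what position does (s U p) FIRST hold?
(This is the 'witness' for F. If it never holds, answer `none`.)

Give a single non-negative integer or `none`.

Answer: 3

Derivation:
s_0={r,s}: (s U p)=False s=True p=False
s_1={q,s}: (s U p)=False s=True p=False
s_2={}: (s U p)=False s=False p=False
s_3={p,q}: (s U p)=True s=False p=True
s_4={p,q,s}: (s U p)=True s=True p=True
s_5={p,s}: (s U p)=True s=True p=True
F((s U p)) holds; first witness at position 3.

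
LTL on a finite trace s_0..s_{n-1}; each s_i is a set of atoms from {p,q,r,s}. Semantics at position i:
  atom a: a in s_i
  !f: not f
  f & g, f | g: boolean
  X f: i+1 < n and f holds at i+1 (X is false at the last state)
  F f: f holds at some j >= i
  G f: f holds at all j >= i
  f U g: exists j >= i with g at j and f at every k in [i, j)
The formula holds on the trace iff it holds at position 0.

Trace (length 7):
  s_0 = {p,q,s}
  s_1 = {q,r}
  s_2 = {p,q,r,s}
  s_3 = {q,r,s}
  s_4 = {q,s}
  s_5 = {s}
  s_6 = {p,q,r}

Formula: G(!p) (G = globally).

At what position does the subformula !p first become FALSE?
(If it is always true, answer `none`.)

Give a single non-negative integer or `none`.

s_0={p,q,s}: !p=False p=True
s_1={q,r}: !p=True p=False
s_2={p,q,r,s}: !p=False p=True
s_3={q,r,s}: !p=True p=False
s_4={q,s}: !p=True p=False
s_5={s}: !p=True p=False
s_6={p,q,r}: !p=False p=True
G(!p) holds globally = False
First violation at position 0.

Answer: 0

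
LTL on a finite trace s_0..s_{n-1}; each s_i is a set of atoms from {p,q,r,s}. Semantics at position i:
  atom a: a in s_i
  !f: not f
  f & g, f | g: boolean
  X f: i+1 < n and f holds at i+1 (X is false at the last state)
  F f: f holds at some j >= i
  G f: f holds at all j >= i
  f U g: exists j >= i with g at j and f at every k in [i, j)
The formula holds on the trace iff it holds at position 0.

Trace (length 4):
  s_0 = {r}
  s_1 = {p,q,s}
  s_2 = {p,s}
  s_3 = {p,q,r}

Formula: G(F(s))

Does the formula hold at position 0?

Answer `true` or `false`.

s_0={r}: G(F(s))=False F(s)=True s=False
s_1={p,q,s}: G(F(s))=False F(s)=True s=True
s_2={p,s}: G(F(s))=False F(s)=True s=True
s_3={p,q,r}: G(F(s))=False F(s)=False s=False

Answer: false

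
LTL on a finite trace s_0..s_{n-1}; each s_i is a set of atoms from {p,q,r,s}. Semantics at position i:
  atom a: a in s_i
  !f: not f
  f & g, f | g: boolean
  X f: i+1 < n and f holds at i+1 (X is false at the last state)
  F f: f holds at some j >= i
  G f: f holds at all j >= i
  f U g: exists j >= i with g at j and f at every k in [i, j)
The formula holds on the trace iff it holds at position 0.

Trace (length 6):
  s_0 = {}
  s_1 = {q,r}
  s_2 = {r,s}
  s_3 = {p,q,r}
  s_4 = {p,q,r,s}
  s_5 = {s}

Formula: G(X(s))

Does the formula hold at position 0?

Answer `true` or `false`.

Answer: false

Derivation:
s_0={}: G(X(s))=False X(s)=False s=False
s_1={q,r}: G(X(s))=False X(s)=True s=False
s_2={r,s}: G(X(s))=False X(s)=False s=True
s_3={p,q,r}: G(X(s))=False X(s)=True s=False
s_4={p,q,r,s}: G(X(s))=False X(s)=True s=True
s_5={s}: G(X(s))=False X(s)=False s=True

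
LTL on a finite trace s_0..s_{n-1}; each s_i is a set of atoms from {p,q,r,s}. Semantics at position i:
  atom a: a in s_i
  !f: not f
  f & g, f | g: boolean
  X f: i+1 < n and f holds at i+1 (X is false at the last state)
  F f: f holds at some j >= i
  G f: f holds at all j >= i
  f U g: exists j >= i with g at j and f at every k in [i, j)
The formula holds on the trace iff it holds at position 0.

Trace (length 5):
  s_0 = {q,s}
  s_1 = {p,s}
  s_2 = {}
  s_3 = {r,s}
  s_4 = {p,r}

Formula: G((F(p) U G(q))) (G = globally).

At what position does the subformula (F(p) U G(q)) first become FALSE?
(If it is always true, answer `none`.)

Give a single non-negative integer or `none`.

Answer: 0

Derivation:
s_0={q,s}: (F(p) U G(q))=False F(p)=True p=False G(q)=False q=True
s_1={p,s}: (F(p) U G(q))=False F(p)=True p=True G(q)=False q=False
s_2={}: (F(p) U G(q))=False F(p)=True p=False G(q)=False q=False
s_3={r,s}: (F(p) U G(q))=False F(p)=True p=False G(q)=False q=False
s_4={p,r}: (F(p) U G(q))=False F(p)=True p=True G(q)=False q=False
G((F(p) U G(q))) holds globally = False
First violation at position 0.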